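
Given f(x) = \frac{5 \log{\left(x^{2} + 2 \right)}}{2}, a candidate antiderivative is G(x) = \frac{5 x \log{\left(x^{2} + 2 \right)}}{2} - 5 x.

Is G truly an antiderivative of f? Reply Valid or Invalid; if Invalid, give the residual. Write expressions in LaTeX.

d/dx[G] = \frac{5 x^{2} \log{\left(x^{2} + 2 \right)} + 10 \log{\left(x^{2} + 2 \right)} - 20}{2 x^{2} + 4}
d/dx[G] - f(x) = - \frac{10}{x^{2} + 2} != 0.

Invalid: d/dx[G] - f = - \frac{10}{x^{2} + 2}, which is not 0.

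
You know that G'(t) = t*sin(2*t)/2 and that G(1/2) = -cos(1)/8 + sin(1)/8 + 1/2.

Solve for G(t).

Whatever form G(t) takes, its d/dt must return the stated G'(t).
A general antiderivative is -t*cos(2*t)/4 + sin(2*t)/8 + C.
The condition gives C = -cos(1)/8 + sin(1)/8 + 1/2 - (-cos(1)/8 + sin(1)/8) = 1/2.
So G(t) = -t*cos(2*t)/4 + sin(2*t)/8 + 1/2.
Check: d/dt[-t*cos(2*t)/4 + sin(2*t)/8 + 1/2] = t*sin(2*t)/2 = G'(t).

G(t) = -t*cos(2*t)/4 + sin(2*t)/8 + 1/2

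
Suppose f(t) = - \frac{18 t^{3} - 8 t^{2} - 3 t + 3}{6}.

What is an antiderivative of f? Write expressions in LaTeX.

An antiderivative is F(t) = - \frac{t \left(27 t^{3} - 16 t^{2} - 9 t + 18\right)}{36}.

Recover f(t) by differentiating a candidate F(t); any mismatch rules it out.
Check: d/dt[- \frac{t \left(27 t^{3} - 16 t^{2} - 9 t + 18\right)}{36}] = - 3 t^{3} + \frac{4 t^{2}}{3} + \frac{t}{2} - \frac{1}{2}, which equals f(t).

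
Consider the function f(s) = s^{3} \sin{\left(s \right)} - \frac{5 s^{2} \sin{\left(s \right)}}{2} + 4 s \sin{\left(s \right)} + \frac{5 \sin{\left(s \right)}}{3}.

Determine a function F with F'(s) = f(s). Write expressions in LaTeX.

An antiderivative is F(s) = - s^{3} \cos{\left(s \right)} + 3 s^{2} \sin{\left(s \right)} + \frac{5 s^{2} \cos{\left(s \right)}}{2} - 5 s \sin{\left(s \right)} + 2 s \cos{\left(s \right)} - 2 \sin{\left(s \right)} - \frac{20 \cos{\left(s \right)}}{3}.

The integrand splits into summands that can be handled one at a time.
Check: d/ds[- s^{3} \cos{\left(s \right)} + 3 s^{2} \sin{\left(s \right)} + \frac{5 s^{2} \cos{\left(s \right)}}{2} - 5 s \sin{\left(s \right)} + 2 s \cos{\left(s \right)} - 2 \sin{\left(s \right)} - \frac{20 \cos{\left(s \right)}}{3}] = s^{3} \sin{\left(s \right)} - \frac{5 s^{2} \sin{\left(s \right)}}{2} + 4 s \sin{\left(s \right)} + \frac{5 \sin{\left(s \right)}}{3} = f(s).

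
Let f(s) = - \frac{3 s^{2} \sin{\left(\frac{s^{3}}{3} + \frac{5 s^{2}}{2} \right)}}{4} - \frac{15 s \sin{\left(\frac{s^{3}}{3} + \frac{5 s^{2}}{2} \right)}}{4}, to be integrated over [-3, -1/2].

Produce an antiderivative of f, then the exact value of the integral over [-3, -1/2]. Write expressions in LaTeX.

Antiderivative: F(s) = \frac{3 \cos{\left(\frac{s^{3}}{3} + \frac{5 s^{2}}{2} \right)}}{4}; value = - \frac{3 \cos{\left(\frac{27}{2} \right)}}{4} + \frac{3 \cos{\left(\frac{7}{12} \right)}}{4}

f matches the chain-rule pattern g'(h)*h' with inner function h(s) = \frac{s^{3}}{3} + \frac{5 s^{2}}{2}; substituting u = h(s) collapses the integral.
F(s) = \frac{3 \cos{\left(\frac{s^{3}}{3} + \frac{5 s^{2}}{2} \right)}}{4} is an antiderivative of f.
Check: d/ds[\frac{3 \cos{\left(\frac{s^{3}}{3} + \frac{5 s^{2}}{2} \right)}}{4}] = - \frac{3 s^{2} \sin{\left(\frac{s^{3}}{3} + \frac{5 s^{2}}{2} \right)}}{4} - \frac{15 s \sin{\left(\frac{s^{3}}{3} + \frac{5 s^{2}}{2} \right)}}{4} = f(s).
F(-1/2) = \frac{3 \cos{\left(\frac{7}{12} \right)}}{4}; F(-3) = \frac{3 \cos{\left(\frac{27}{2} \right)}}{4}.
Integral = F(-1/2) - F(-3) = - \frac{3 \cos{\left(\frac{27}{2} \right)}}{4} + \frac{3 \cos{\left(\frac{7}{12} \right)}}{4}.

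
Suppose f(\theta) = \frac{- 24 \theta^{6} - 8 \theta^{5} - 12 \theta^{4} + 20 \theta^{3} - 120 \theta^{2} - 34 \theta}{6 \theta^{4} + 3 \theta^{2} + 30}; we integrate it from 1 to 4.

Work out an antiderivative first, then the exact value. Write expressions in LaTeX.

Antiderivative: F(\theta) = \frac{- 4 \theta^{3} - 2 \theta^{2} + 3 \log{\left(\theta^{4} + \frac{\theta^{2}}{2} + 5 \right)}}{3}; value = -94 - \log{\left(\frac{13}{2} \right)} + \log{\left(269 \right)}

Differentiate the proposed F(\theta) back; it has to land on f(\theta) exactly.
F(\theta) = \frac{- 4 \theta^{3} - 2 \theta^{2} + 3 \log{\left(\theta^{4} + \frac{\theta^{2}}{2} + 5 \right)}}{3} is an antiderivative of f.
Check: d/d\theta[\frac{- 4 \theta^{3} - 2 \theta^{2} + 3 \log{\left(\theta^{4} + \frac{\theta^{2}}{2} + 5 \right)}}{3}] = \frac{- 24 \theta^{6} - 8 \theta^{5} - 12 \theta^{4} + 20 \theta^{3} - 120 \theta^{2} - 34 \theta}{6 \theta^{4} + 3 \theta^{2} + 30} = f(\theta).
F(4) = -96 + \log{\left(269 \right)}; F(1) = -2 + \log{\left(\frac{13}{2} \right)}.
Integral = F(4) - F(1) = -94 - \log{\left(\frac{13}{2} \right)} + \log{\left(269 \right)}.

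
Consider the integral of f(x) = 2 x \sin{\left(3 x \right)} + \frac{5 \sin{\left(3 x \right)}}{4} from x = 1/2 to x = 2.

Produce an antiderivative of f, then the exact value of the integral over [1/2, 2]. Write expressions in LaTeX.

Antiderivative: F(x) = - \frac{2 x \cos{\left(3 x \right)}}{3} + \frac{2 \sin{\left(3 x \right)}}{9} - \frac{5 \cos{\left(3 x \right)}}{12}; value = - \frac{7 \cos{\left(6 \right)}}{4} - \frac{2 \sin{\left(\frac{3}{2} \right)}}{9} + \frac{2 \sin{\left(6 \right)}}{9} + \frac{3 \cos{\left(\frac{3}{2} \right)}}{4}

Integrate term by term and add the pieces.
F(x) = - \frac{2 x \cos{\left(3 x \right)}}{3} + \frac{2 \sin{\left(3 x \right)}}{9} - \frac{5 \cos{\left(3 x \right)}}{12} is an antiderivative of f.
Check: d/dx[- \frac{2 x \cos{\left(3 x \right)}}{3} + \frac{2 \sin{\left(3 x \right)}}{9} - \frac{5 \cos{\left(3 x \right)}}{12}] = 2 x \sin{\left(3 x \right)} + \frac{5 \sin{\left(3 x \right)}}{4} = f(x).
F(2) = - \frac{7 \cos{\left(6 \right)}}{4} + \frac{2 \sin{\left(6 \right)}}{9}; F(1/2) = - \frac{3 \cos{\left(\frac{3}{2} \right)}}{4} + \frac{2 \sin{\left(\frac{3}{2} \right)}}{9}.
Integral = F(2) - F(1/2) = - \frac{7 \cos{\left(6 \right)}}{4} - \frac{2 \sin{\left(\frac{3}{2} \right)}}{9} + \frac{2 \sin{\left(6 \right)}}{9} + \frac{3 \cos{\left(\frac{3}{2} \right)}}{4}.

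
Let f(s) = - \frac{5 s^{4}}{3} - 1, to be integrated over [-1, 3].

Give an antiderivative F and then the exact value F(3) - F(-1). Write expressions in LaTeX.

Antiderivative: F(s) = - \frac{4 s^{5} + 12 s - 15}{12}; value = - \frac{256}{3}

Since d/ds undoes antidifferentiation here, F'(s) = f(s) is required of F(s).
F(s) = - \frac{4 s^{5} + 12 s - 15}{12} is an antiderivative of f.
Check: d/ds[- \frac{4 s^{5} + 12 s - 15}{12}] = - \frac{5 s^{4}}{3} - 1 = f(s).
F(3) = - \frac{331}{4}; F(-1) = \frac{31}{12}.
Integral = F(3) - F(-1) = - \frac{256}{3}.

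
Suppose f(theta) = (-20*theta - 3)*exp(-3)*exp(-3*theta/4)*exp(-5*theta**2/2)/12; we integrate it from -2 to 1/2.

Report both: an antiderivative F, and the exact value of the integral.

The substitution u = -5*theta**2/2 - 3*theta/4 - 3 works: f is exactly (dF/du)*(du/dtheta) for that inner function.
F(theta) = exp(-3)*exp(-3*theta/4)*exp(-5*theta**2/2)/3 is an antiderivative of f.
Check: d/dtheta[exp(-3)*exp(-3*theta/4)*exp(-5*theta**2/2)/3] = (-20*theta - 3)*exp(-3)*exp(-3*theta/4)*exp(-5*theta**2/2)/12 = f(theta).
F(1/2) = exp(-4)/3; F(-2) = exp(-23/2)/3.
Integral = F(1/2) - F(-2) = -exp(-23/2)/3 + exp(-4)/3.

Antiderivative: F(theta) = exp(-3)*exp(-3*theta/4)*exp(-5*theta**2/2)/3; value = -exp(-23/2)/3 + exp(-4)/3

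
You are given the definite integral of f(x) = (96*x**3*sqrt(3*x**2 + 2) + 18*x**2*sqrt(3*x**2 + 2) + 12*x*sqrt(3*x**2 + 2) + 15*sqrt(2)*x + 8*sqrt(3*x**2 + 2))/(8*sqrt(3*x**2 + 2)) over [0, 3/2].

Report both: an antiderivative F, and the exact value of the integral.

Antiderivative: F(x) = (24*x**4 + 6*x**3 + 6*x**2 + 8*x + 5*sqrt(2)*sqrt(3*x**2 + 2))/8; value = 5*sqrt(70)/16 + 629/32

Recover f(x) by differentiating a candidate F(x); any mismatch rules it out.
F(x) = (24*x**4 + 6*x**3 + 6*x**2 + 8*x + 5*sqrt(2)*sqrt(3*x**2 + 2))/8 is an antiderivative of f.
Check: d/dx[(24*x**4 + 6*x**3 + 6*x**2 + 8*x + 5*sqrt(2)*sqrt(3*x**2 + 2))/8] = (96*x**3*sqrt(3*x**2 + 2) + 18*x**2*sqrt(3*x**2 + 2) + 12*x*sqrt(3*x**2 + 2) + 15*sqrt(2)*x + 8*sqrt(3*x**2 + 2))/(8*sqrt(3*x**2 + 2)) = f(x).
F(3/2) = 5*sqrt(70)/16 + 669/32; F(0) = 5/4.
Integral = F(3/2) - F(0) = 5*sqrt(70)/16 + 629/32.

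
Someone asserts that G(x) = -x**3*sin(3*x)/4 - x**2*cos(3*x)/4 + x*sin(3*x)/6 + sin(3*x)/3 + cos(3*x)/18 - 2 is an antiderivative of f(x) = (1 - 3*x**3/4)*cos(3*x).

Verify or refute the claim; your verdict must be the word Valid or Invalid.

d/dx[G] = -3*x**3*cos(3*x)/4 + cos(3*x)
This equals f(x) exactly, so the claim holds.

Valid: G'(x) = f(x).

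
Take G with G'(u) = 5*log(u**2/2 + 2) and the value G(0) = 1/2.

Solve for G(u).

G(u) = 5*u*log(u**2/2 + 2) - 10*u + 20*atan(u/2) + 1/2

Any candidate G(u) must reproduce the stated G'(u) exactly.
A general antiderivative is 5*u*log(u**2/2 + 2) - 10*u + 20*atan(u/2) + C.
The condition gives C = 1/2 - (0) = 1/2.
So G(u) = 5*u*log(u**2/2 + 2) - 10*u + 20*atan(u/2) + 1/2.
Check: d/du[5*u*log(u**2/2 + 2) - 10*u + 20*atan(u/2) + 1/2] = 5*log(u**2/2 + 2) = G'(u).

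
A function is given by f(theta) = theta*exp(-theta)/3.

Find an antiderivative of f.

An antiderivative is F(theta) = (-theta - 1)*exp(-theta)/3.

f has the shape u'v + uv' for u = -theta/3 - 1/3 and v = exp(-theta) — it is the derivative of the product u*v.
Check: d/dtheta[(-theta - 1)*exp(-theta)/3] = theta*exp(-theta)/3 = f(theta).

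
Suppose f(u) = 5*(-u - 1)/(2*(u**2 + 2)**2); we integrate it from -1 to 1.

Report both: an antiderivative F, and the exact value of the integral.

Antiderivative: F(u) = -5*(sqrt(2)*u**2*atan(sqrt(2)*u/2) + 2*u + 2*sqrt(2)*atan(sqrt(2)*u/2) - 4)/(16*(u**2 + 2)); value = -5*sqrt(2)*atan(sqrt(2)/2)/8 - 5/12

A candidate is checked by its d/du: the result must match f(u).
F(u) = -5*(sqrt(2)*u**2*atan(sqrt(2)*u/2) + 2*u + 2*sqrt(2)*atan(sqrt(2)*u/2) - 4)/(16*(u**2 + 2)) is an antiderivative of f.
Check: d/du[-5*(sqrt(2)*u**2*atan(sqrt(2)*u/2) + 2*u + 2*sqrt(2)*atan(sqrt(2)*u/2) - 4)/(16*(u**2 + 2))] = (-5*u - 5)/(2*u**4 + 8*u**2 + 8), which equals f(u).
F(1) = -5*sqrt(2)*atan(sqrt(2)/2)/16 + 5/24; F(-1) = 5*sqrt(2)*atan(sqrt(2)/2)/16 + 5/8.
Integral = F(1) - F(-1) = -5*sqrt(2)*atan(sqrt(2)/2)/8 - 5/12.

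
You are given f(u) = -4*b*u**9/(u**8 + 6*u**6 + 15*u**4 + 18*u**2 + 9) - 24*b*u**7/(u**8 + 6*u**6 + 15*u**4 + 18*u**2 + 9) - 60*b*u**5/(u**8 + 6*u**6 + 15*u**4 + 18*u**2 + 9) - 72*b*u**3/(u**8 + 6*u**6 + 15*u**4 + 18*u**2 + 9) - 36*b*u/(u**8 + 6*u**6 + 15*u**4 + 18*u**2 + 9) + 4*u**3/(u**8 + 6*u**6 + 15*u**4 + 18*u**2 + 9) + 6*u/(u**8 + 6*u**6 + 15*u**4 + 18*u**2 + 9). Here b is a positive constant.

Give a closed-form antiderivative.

Integrate term by term and add the pieces.
Check: d/du[-2*b*u**2 - 1/(u**4 + 3*u**2 + 3)] = (-4*b*u**9 - 24*b*u**7 - 60*b*u**5 - 72*b*u**3 - 36*b*u + 4*u**3 + 6*u)/(u**8 + 6*u**6 + 15*u**4 + 18*u**2 + 9), which equals f(u).

An antiderivative is F(u) = -2*b*u**2 - 1/(u**4 + 3*u**2 + 3).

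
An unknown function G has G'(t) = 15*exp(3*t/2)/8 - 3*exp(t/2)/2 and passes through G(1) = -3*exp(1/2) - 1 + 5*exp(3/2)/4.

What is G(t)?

The integrand splits into summands that can be handled one at a time.
A general antiderivative is 5*exp(3*t/2)/4 - 3*exp(t/2) + C.
The condition gives C = -3*exp(1/2) - 1 + 5*exp(3/2)/4 - (-3*exp(1/2) + 5*exp(3/2)/4) = -1.
So G(t) = 5*exp(3*t/2)/4 - 3*exp(t/2) - 1.
Check: d/dt[5*exp(3*t/2)/4 - 3*exp(t/2) - 1] = 15*exp(3*t/2)/8 - 3*exp(t/2)/2 = G'(t).

G(t) = 5*exp(3*t/2)/4 - 3*exp(t/2) - 1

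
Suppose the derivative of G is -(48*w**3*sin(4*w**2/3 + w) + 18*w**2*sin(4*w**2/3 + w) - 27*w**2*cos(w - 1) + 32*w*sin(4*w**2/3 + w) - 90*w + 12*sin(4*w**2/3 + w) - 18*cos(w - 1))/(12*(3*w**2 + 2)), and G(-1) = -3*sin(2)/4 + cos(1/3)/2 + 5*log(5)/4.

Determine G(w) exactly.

G(w) = 5*log(3*w**2 + 2)/4 + 3*sin(w - 1)/4 + cos(4*w**2/3 + w)/2

Since d/dw undoes antidifferentiation here, G(w) must give back the stated G'(w).
A general antiderivative is 5*log(3*w**2 + 2)/4 + 3*sin(w - 1)/4 + cos(4*w**2/3 + w)/2 + C.
The condition gives C = -3*sin(2)/4 + cos(1/3)/2 + 5*log(5)/4 - (-3*sin(2)/4 + cos(1/3)/2 + 5*log(5)/4) = 0.
So G(w) = 5*log(3*w**2 + 2)/4 + 3*sin(w - 1)/4 + cos(4*w**2/3 + w)/2.
Check: d/dw[5*log(3*w**2 + 2)/4 + 3*sin(w - 1)/4 + cos(4*w**2/3 + w)/2] = (-48*w**3*sin(4*w**2/3 + w) - 18*w**2*sin(4*w**2/3 + w) + 27*w**2*cos(w - 1) - 32*w*sin(4*w**2/3 + w) + 90*w - 12*sin(4*w**2/3 + w) + 18*cos(w - 1))/(36*w**2 + 24), which equals G'(w).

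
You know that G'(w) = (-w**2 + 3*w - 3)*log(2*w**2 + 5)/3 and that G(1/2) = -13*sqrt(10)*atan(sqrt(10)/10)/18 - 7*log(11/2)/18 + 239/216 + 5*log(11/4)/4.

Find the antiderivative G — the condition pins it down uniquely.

G(w) = -w**3*log(2*w**2 + 5)/9 + 2*w**3/27 + w**2*log(2*w**2 + 5)/2 - w**2/2 - w*log(2*w**2 + 5) + 13*w/9 + 5*log(w**2 + 5/2)/4 - 13*sqrt(10)*atan(sqrt(10)*w/5)/18 + 1/2

Whatever form G(w) takes, its d/dw must return the stated G'(w).
A general antiderivative is 2*w**3/27 - w**2/2 + 13*w/9 + (-w**3/9 + w**2/2 - w)*log(2*w**2 + 5) + 5*log(w**2 + 5/2)/4 - 13*sqrt(10)*atan(sqrt(10)*w/5)/18 + C.
The condition gives C = -13*sqrt(10)*atan(sqrt(10)/10)/18 - 7*log(11/2)/18 + 239/216 + 5*log(11/4)/4 - (-13*sqrt(10)*atan(sqrt(10)/10)/18 - 7*log(11/2)/18 + 131/216 + 5*log(11/4)/4) = 1/2.
So G(w) = -w**3*log(2*w**2 + 5)/9 + 2*w**3/27 + w**2*log(2*w**2 + 5)/2 - w**2/2 - w*log(2*w**2 + 5) + 13*w/9 + 5*log(w**2 + 5/2)/4 - 13*sqrt(10)*atan(sqrt(10)*w/5)/18 + 1/2.
Check: d/dw[-w**3*log(2*w**2 + 5)/9 + 2*w**3/27 + w**2*log(2*w**2 + 5)/2 - w**2/2 - w*log(2*w**2 + 5) + 13*w/9 + 5*log(w**2 + 5/2)/4 - 13*sqrt(10)*atan(sqrt(10)*w/5)/18 + 1/2] = -w**2*log(2*w**2 + 5)/3 + w*log(2*w**2 + 5) - log(2*w**2 + 5), which equals G'(w).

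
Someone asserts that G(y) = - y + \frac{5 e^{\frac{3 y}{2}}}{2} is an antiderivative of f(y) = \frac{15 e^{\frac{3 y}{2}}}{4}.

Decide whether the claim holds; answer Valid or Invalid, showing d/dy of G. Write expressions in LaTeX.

d/dy[G] = \frac{15 e^{\frac{3 y}{2}}}{4} - 1
d/dy[G] - f(y) = -1 != 0.

Invalid: d/dy[G] - f = -1, which is not 0.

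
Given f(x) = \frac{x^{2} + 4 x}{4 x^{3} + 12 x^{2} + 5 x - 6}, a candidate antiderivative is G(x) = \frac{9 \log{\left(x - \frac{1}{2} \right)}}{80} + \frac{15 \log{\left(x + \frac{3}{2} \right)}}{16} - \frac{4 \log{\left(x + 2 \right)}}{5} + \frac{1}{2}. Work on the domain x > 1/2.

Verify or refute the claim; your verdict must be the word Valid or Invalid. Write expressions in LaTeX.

Valid. The derivative of G reproduces f.

d/dx[G] = \frac{x^{2} + 4 x}{4 x^{3} + 12 x^{2} + 5 x - 6}
This equals f(x) exactly, so the claim holds.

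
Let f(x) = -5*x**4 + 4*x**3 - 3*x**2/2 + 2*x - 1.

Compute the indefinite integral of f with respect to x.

F(x) = -x**5 + x**4 - x**3/2 + x**2 - x + C

The integrand splits into summands that can be handled one at a time.
Check: d/dx[-x**5 + x**4 - x**3/2 + x**2 - x] = -5*x**4 + 4*x**3 - 3*x**2/2 + 2*x - 1 = f(x).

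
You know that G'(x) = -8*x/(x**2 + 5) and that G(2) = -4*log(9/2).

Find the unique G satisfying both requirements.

The substitution u = x**2/2 + 5/2 works: G'(x) is exactly (dG/du)*(du/dx) for that inner function.
A general antiderivative is -4*log(x**2/2 + 5/2) + C.
The condition gives C = -4*log(9/2) - (-4*log(9/2)) = 0.
So G(x) = -4*log(x**2/2 + 5/2).
Check: d/dx[-4*log(x**2/2 + 5/2)] = -8*x/(x**2 + 5) = G'(x).

G(x) = -4*log(x**2/2 + 5/2)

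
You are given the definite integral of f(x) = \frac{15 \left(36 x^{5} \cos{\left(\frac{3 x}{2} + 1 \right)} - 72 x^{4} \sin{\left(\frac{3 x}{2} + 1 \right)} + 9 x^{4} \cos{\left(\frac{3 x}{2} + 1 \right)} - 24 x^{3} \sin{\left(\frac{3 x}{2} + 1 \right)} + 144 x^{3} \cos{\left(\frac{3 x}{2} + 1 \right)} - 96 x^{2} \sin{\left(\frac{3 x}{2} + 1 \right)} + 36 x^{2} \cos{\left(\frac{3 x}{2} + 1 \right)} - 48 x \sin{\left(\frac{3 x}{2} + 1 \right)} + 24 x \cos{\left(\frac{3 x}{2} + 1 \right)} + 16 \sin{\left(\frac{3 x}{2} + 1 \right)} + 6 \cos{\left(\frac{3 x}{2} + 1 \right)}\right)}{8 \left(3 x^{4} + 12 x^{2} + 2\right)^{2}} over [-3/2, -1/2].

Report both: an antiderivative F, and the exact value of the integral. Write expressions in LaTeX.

Antiderivative: F(x) = \frac{15 \left(4 x + 1\right) \sin{\left(\frac{3 x}{2} + 1 \right)}}{4 \left(3 x^{4} + 12 x^{2} + 2\right)}; value = - \frac{300 \sin{\left(\frac{5}{4} \right)}}{707} - \frac{60 \sin{\left(\frac{1}{4} \right)}}{83}

A first test for any F(x): its x-derivative must equal f(x) identically.
F(x) = \frac{15 \left(4 x + 1\right) \sin{\left(\frac{3 x}{2} + 1 \right)}}{4 \left(3 x^{4} + 12 x^{2} + 2\right)} is an antiderivative of f.
Check: d/dx[\frac{15 \left(4 x + 1\right) \sin{\left(\frac{3 x}{2} + 1 \right)}}{4 \left(3 x^{4} + 12 x^{2} + 2\right)}] = \frac{540 x^{5} \cos{\left(\frac{3 x}{2} + 1 \right)} - 1080 x^{4} \sin{\left(\frac{3 x}{2} + 1 \right)} + 135 x^{4} \cos{\left(\frac{3 x}{2} + 1 \right)} - 360 x^{3} \sin{\left(\frac{3 x}{2} + 1 \right)} + 2160 x^{3} \cos{\left(\frac{3 x}{2} + 1 \right)} - 1440 x^{2} \sin{\left(\frac{3 x}{2} + 1 \right)} + 540 x^{2} \cos{\left(\frac{3 x}{2} + 1 \right)} - 720 x \sin{\left(\frac{3 x}{2} + 1 \right)} + 360 x \cos{\left(\frac{3 x}{2} + 1 \right)} + 240 \sin{\left(\frac{3 x}{2} + 1 \right)} + 90 \cos{\left(\frac{3 x}{2} + 1 \right)}}{72 x^{8} + 576 x^{6} + 1248 x^{4} + 384 x^{2} + 32}, which equals f(x).
F(-1/2) = - \frac{60 \sin{\left(\frac{1}{4} \right)}}{83}; F(-3/2) = \frac{300 \sin{\left(\frac{5}{4} \right)}}{707}.
Integral = F(-1/2) - F(-3/2) = - \frac{300 \sin{\left(\frac{5}{4} \right)}}{707} - \frac{60 \sin{\left(\frac{1}{4} \right)}}{83}.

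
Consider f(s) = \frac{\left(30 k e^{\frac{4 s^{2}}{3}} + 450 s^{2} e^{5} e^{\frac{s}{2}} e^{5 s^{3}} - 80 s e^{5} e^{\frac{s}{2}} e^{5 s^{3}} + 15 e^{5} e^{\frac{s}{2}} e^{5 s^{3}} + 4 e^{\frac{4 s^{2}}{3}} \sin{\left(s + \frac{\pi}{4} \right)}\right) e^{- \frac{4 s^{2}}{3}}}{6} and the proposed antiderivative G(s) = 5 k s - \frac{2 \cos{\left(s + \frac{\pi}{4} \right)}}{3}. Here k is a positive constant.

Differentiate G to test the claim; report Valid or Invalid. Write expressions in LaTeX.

Invalid: d/ds[G] - f = \frac{\left(- 450 s^{2} e^{5} e^{\frac{s}{2}} e^{5 s^{3}} + 80 s e^{5} e^{\frac{s}{2}} e^{5 s^{3}} - 15 e^{5} e^{\frac{s}{2}} e^{5 s^{3}}\right) e^{- \frac{4 s^{2}}{3}}}{6}, which is not 0.

d/ds[G] = 5 k + \frac{2 \sin{\left(s + \frac{\pi}{4} \right)}}{3}
d/ds[G] - f(s) = \frac{\left(- 450 s^{2} e^{5} e^{\frac{s}{2}} e^{5 s^{3}} + 80 s e^{5} e^{\frac{s}{2}} e^{5 s^{3}} - 15 e^{5} e^{\frac{s}{2}} e^{5 s^{3}}\right) e^{- \frac{4 s^{2}}{3}}}{6} != 0.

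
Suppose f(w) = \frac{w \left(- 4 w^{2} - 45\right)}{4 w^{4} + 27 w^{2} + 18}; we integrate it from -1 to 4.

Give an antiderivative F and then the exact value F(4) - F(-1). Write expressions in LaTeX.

Differentiate the proposed F(w) back; it has to land on f(w) exactly.
F(w) = \frac{\log{\left(w^{2} + 6 \right)}}{2} - \log{\left(2 w^{2} + \frac{3}{2} \right)} is an antiderivative of f.
Check: d/dw[\frac{\log{\left(w^{2} + 6 \right)}}{2} - \log{\left(2 w^{2} + \frac{3}{2} \right)}] = \frac{- 4 w^{3} - 45 w}{4 w^{4} + 27 w^{2} + 18}, which equals f(w).
F(4) = - \log{\left(\frac{67}{2} \right)} + \frac{\log{\left(22 \right)}}{2}; F(-1) = - \log{\left(\frac{7}{2} \right)} + \frac{\log{\left(7 \right)}}{2}.
Integral = F(4) - F(-1) = - \log{\left(\frac{67}{2} \right)} - \frac{\log{\left(7 \right)}}{2} + \log{\left(\frac{7}{2} \right)} + \frac{\log{\left(22 \right)}}{2}.

Antiderivative: F(w) = \frac{\log{\left(w^{2} + 6 \right)}}{2} - \log{\left(2 w^{2} + \frac{3}{2} \right)}; value = - \log{\left(\frac{67}{2} \right)} - \frac{\log{\left(7 \right)}}{2} + \log{\left(\frac{7}{2} \right)} + \frac{\log{\left(22 \right)}}{2}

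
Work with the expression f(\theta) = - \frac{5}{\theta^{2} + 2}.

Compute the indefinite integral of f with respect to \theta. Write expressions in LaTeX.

F(\theta) = - \frac{5 \sqrt{2} \operatorname{atan}{\left(\frac{\sqrt{2} \theta}{2} \right)}}{2} + C

Whatever form F(\theta) takes, F'(\theta) = f(\theta) is non-negotiable.
Check: d/d\theta[- \frac{5 \sqrt{2} \operatorname{atan}{\left(\frac{\sqrt{2} \theta}{2} \right)}}{2}] = - \frac{5}{\theta^{2} + 2} = f(\theta).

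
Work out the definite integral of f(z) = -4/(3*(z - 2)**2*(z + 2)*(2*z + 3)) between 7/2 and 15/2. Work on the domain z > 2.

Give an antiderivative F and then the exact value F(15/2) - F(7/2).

The denominator factors as 3*(z - 2)**2*(z + 2)*(2*z + 3); partial fractions split f into directly integrable pieces: -32/(147*(2*z + 3)) + 1/(12*(z + 2)) + 5/(196*(z - 2)) - 1/(21*(z - 2)**2).
F(z) = 5*log(z - 2)/196 - 16*log(z + 3/2)/147 + log(z + 2)/12 + 4/(84*z - 168) is an antiderivative of f.
Check: d/dz[5*log(z - 2)/196 - 16*log(z + 3/2)/147 + log(z + 2)/12 + 4/(84*z - 168)] = -4/(6*z**4 - 3*z**3 - 42*z**2 + 12*z + 72), which equals f(z).
F(15/2) = -16*log(9)/147 + 2/231 + 5*log(11/2)/196 + log(19/2)/12; F(7/2) = -16*log(5)/147 + 5*log(3/2)/196 + 2/63 + log(11/2)/12.
Integral = F(15/2) - F(7/2) = -16*log(9)/147 - 17*log(11/2)/294 - 16/693 - 5*log(3/2)/196 + 16*log(5)/147 + log(19/2)/12.

Antiderivative: F(z) = 5*log(z - 2)/196 - 16*log(z + 3/2)/147 + log(z + 2)/12 + 4/(84*z - 168); value = -16*log(9)/147 - 17*log(11/2)/294 - 16/693 - 5*log(3/2)/196 + 16*log(5)/147 + log(19/2)/12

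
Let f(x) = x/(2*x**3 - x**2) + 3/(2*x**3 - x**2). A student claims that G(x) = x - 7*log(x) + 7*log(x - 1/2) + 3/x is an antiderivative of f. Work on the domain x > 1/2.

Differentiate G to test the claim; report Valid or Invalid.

d/dx[G] = (2*x**3 - x**2 + x + 3)/(2*x**3 - x**2)
d/dx[G] - f(x) = 1 != 0.

Invalid: d/dx[G] - f = 1, which is not 0.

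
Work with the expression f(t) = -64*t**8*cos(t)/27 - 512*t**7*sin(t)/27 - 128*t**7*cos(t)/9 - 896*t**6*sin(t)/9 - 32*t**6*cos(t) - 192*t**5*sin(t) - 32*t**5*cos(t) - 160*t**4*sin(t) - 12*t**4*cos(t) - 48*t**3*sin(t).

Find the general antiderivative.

Recognize the product-rule pattern: f = u'v + uv' with u = -12*(2*t**2/3 + t)**4, v = sin(t), so integration by parts undoes it.
Check: d/dt[-4*t**4*(2*t + 3)**4*sin(t)/27] = -64*t**8*cos(t)/27 - 512*t**7*sin(t)/27 - 128*t**7*cos(t)/9 - 896*t**6*sin(t)/9 - 32*t**6*cos(t) - 192*t**5*sin(t) - 32*t**5*cos(t) - 160*t**4*sin(t) - 12*t**4*cos(t) - 48*t**3*sin(t) = f(t).

F(t) = -4*t**4*(2*t + 3)**4*sin(t)/27 + C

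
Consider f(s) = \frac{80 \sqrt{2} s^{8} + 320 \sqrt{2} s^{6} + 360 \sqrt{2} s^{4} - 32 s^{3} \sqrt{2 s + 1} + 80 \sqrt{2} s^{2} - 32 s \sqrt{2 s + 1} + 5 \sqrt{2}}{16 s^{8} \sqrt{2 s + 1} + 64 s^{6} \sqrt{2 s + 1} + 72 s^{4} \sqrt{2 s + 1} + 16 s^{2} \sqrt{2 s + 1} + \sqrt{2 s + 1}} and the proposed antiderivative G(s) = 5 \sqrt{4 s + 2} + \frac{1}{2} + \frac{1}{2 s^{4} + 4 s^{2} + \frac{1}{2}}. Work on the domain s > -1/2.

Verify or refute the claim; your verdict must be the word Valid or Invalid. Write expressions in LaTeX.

Valid - differentiating G returns exactly f.

d/ds[G] = \frac{80 \sqrt{2} s^{8} + 320 \sqrt{2} s^{6} + 360 \sqrt{2} s^{4} - 32 s^{3} \sqrt{2 s + 1} + 80 \sqrt{2} s^{2} - 32 s \sqrt{2 s + 1} + 5 \sqrt{2}}{16 s^{8} \sqrt{2 s + 1} + 64 s^{6} \sqrt{2 s + 1} + 72 s^{4} \sqrt{2 s + 1} + 16 s^{2} \sqrt{2 s + 1} + \sqrt{2 s + 1}}
This equals f(s) exactly, so the claim holds.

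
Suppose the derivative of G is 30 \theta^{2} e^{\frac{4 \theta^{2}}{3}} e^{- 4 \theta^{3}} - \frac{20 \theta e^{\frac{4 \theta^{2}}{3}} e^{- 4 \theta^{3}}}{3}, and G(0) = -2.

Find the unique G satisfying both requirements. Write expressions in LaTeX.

The substitution u = - 4 \theta^{3} + \frac{4 \theta^{2}}{3} works: G'(\theta) is exactly (dG/du)*(du/d\theta) for that inner function.
A general antiderivative is - \frac{5 e^{- 4 \theta^{3} + \frac{4 \theta^{2}}{3}}}{2} + C.
The condition gives C = -2 - (- \frac{5}{2}) = \frac{1}{2}.
So G(\theta) = \frac{1 - 5 e^{- 4 \theta^{3} + \frac{4 \theta^{2}}{3}}}{2}.
Check: d/d\theta[\frac{1 - 5 e^{- 4 \theta^{3} + \frac{4 \theta^{2}}{3}}}{2}] = 30 \theta^{2} e^{\frac{4 \theta^{2}}{3}} e^{- 4 \theta^{3}} - \frac{20 \theta e^{\frac{4 \theta^{2}}{3}} e^{- 4 \theta^{3}}}{3} = G'(\theta).

G(\theta) = \frac{1 - 5 e^{- 4 \theta^{3} + \frac{4 \theta^{2}}{3}}}{2}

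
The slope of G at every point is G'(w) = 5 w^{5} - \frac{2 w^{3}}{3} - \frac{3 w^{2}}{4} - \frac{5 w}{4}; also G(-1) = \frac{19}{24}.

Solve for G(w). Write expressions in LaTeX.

G(w) = \frac{5 w^{6}}{6} - \frac{w^{4}}{6} - \frac{w^{3}}{4} - \frac{5 w^{2}}{8} + \frac{1}{2}

The integrand splits into summands that can be handled one at a time.
A general antiderivative is \frac{5 w^{6}}{6} - \frac{w^{4}}{6} - \frac{w^{3}}{4} - \frac{5 w^{2}}{8} + C.
The condition gives C = \frac{19}{24} - (\frac{7}{24}) = \frac{1}{2}.
So G(w) = \frac{5 w^{6}}{6} - \frac{w^{4}}{6} - \frac{w^{3}}{4} - \frac{5 w^{2}}{8} + \frac{1}{2}.
Check: d/dw[\frac{5 w^{6}}{6} - \frac{w^{4}}{6} - \frac{w^{3}}{4} - \frac{5 w^{2}}{8} + \frac{1}{2}] = 5 w^{5} - \frac{2 w^{3}}{3} - \frac{3 w^{2}}{4} - \frac{5 w}{4} = G'(w).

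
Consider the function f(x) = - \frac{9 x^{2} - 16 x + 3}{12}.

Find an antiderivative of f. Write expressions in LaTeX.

An antiderivative is F(x) = - \frac{x^{3}}{4} + \frac{2 x^{2}}{3} - \frac{x}{4}.

Whatever form F(x) takes, F'(x) = f(x) is non-negotiable.
Check: d/dx[- \frac{x^{3}}{4} + \frac{2 x^{2}}{3} - \frac{x}{4}] = - \frac{3 x^{2}}{4} + \frac{4 x}{3} - \frac{1}{4}, which equals f(x).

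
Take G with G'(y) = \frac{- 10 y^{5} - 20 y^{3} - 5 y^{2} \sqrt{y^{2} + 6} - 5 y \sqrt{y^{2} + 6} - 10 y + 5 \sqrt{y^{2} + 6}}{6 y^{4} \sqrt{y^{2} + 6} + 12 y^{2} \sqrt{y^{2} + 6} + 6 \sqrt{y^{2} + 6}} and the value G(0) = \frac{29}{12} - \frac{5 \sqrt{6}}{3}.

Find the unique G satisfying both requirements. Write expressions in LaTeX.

A candidate passes only if d/dy[G] lands on the given G'(y) exactly.
A general antiderivative is \frac{\frac{5 y}{2} + \frac{5}{4}}{3 y^{2} + 3} - \frac{5 \sqrt{y^{2} + 6}}{3} + C.
The condition gives C = \frac{29}{12} - \frac{5 \sqrt{6}}{3} - (\frac{5}{12} - \frac{5 \sqrt{6}}{3}) = 2.
So G(y) = \frac{\frac{5 y}{2} + \frac{5}{4}}{3 y^{2} + 3} - \frac{5 \sqrt{y^{2} + 6}}{3} + 2.
Check: d/dy[\frac{\frac{5 y}{2} + \frac{5}{4}}{3 y^{2} + 3} - \frac{5 \sqrt{y^{2} + 6}}{3} + 2] = \frac{- 10 y^{5} - 20 y^{3} - 5 y^{2} \sqrt{y^{2} + 6} - 5 y \sqrt{y^{2} + 6} - 10 y + 5 \sqrt{y^{2} + 6}}{6 y^{4} \sqrt{y^{2} + 6} + 12 y^{2} \sqrt{y^{2} + 6} + 6 \sqrt{y^{2} + 6}} = G'(y).

G(y) = \frac{\frac{5 y}{2} + \frac{5}{4}}{3 y^{2} + 3} - \frac{5 \sqrt{y^{2} + 6}}{3} + 2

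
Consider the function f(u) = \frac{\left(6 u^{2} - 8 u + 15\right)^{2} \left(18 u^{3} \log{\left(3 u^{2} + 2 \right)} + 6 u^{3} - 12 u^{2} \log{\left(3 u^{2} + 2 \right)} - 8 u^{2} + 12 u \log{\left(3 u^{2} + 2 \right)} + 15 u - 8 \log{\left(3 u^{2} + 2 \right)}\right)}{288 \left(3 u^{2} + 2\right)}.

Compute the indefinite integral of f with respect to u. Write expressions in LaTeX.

F(u) = - \left(- \frac{u^{2}}{2} + \frac{2 u}{3} - \frac{5}{4}\right)^{3} \log{\left(3 u^{2} + 2 \right)} + C

Recognize the product-rule pattern: f = v'r + vr' with v = - \left(- \frac{u^{2}}{2} + \frac{2 u}{3} - \frac{5}{4}\right)^{3}, r = \log{\left(3 u^{2} + 2 \right)}, so integration by parts undoes it.
Check: d/du[- \left(- \frac{u^{2}}{2} + \frac{2 u}{3} - \frac{5}{4}\right)^{3} \log{\left(3 u^{2} + 2 \right)}] = \frac{648 u^{7} \log{\left(3 u^{2} + 2 \right)} + 216 u^{7} - 2160 u^{6} \log{\left(3 u^{2} + 2 \right)} - 864 u^{6} + 5976 u^{5} \log{\left(3 u^{2} + 2 \right)} + 2772 u^{5} - 8688 u^{4} \log{\left(3 u^{2} + 2 \right)} - 4832 u^{4} + 10626 u^{3} \log{\left(3 u^{2} + 2 \right)} + 6930 u^{3} - 7532 u^{2} \log{\left(3 u^{2} + 2 \right)} - 5400 u^{2} + 4620 u \log{\left(3 u^{2} + 2 \right)} + 3375 u - 1800 \log{\left(3 u^{2} + 2 \right)}}{864 u^{2} + 576}, which equals f(u).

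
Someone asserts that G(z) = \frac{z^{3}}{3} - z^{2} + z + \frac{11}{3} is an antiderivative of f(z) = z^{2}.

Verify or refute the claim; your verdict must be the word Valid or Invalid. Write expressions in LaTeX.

d/dz[G] = z^{2} - 2 z + 1
d/dz[G] - f(z) = 1 - 2 z != 0.

Invalid: d/dz[G] - f = 1 - 2 z, which is not 0.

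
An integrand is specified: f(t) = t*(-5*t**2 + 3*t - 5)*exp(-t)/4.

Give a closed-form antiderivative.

An antiderivative is F(t) = (5*t**3 + 12*t**2 + 29*t + 29)*exp(-t)/4.

f has the shape u'v + uv' for u = 5*t**3/4 + 3*t**2 + 29*t/4 + 29/4 and v = exp(-t) — it is the derivative of the product u*v.
Check: d/dt[(5*t**3 + 12*t**2 + 29*t + 29)*exp(-t)/4] = (-5*t**3 + 3*t**2 - 5*t)*exp(-t)/4, which equals f(t).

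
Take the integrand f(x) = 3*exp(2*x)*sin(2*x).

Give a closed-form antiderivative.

An antiderivative is F(x) = 3*exp(2*x)*sin(2*x)/4 - 3*exp(2*x)*cos(2*x)/4.

Whatever form F(x) takes, F'(x) = f(x) is non-negotiable.
Check: d/dx[3*exp(2*x)*sin(2*x)/4 - 3*exp(2*x)*cos(2*x)/4] = 3*exp(2*x)*sin(2*x) = f(x).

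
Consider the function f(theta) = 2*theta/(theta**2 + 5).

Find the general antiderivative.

F(theta) = log(theta**2 + 5) + C

f matches the chain-rule pattern g'(h)*h' with inner function h(theta) = theta**2 + 5; substituting u = h(theta) collapses the integral.
Check: d/dtheta[log(theta**2 + 5)] = 2*theta/(theta**2 + 5) = f(theta).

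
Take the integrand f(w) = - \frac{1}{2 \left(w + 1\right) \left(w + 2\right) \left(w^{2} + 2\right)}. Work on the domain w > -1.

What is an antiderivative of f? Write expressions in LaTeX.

An antiderivative is F(w) = - \frac{\log{\left(w + 1 \right)}}{6} + \frac{\log{\left(w + 2 \right)}}{12} + \frac{\log{\left(w^{2} + 2 \right)}}{24}.

Factor the denominator (2 \left(w + 1\right) \left(w + 2\right) \left(w^{2} + 2\right)) and decompose: f = \frac{w}{12 \left(w^{2} + 2\right)} + \frac{1}{12 \left(w + 2\right)} - \frac{1}{6 \left(w + 1\right)}; each piece integrates to a log, atan, or power term.
Check: d/dw[- \frac{\log{\left(w + 1 \right)}}{6} + \frac{\log{\left(w + 2 \right)}}{12} + \frac{\log{\left(w^{2} + 2 \right)}}{24}] = - \frac{1}{2 w^{4} + 6 w^{3} + 8 w^{2} + 12 w + 8}, which equals f(w).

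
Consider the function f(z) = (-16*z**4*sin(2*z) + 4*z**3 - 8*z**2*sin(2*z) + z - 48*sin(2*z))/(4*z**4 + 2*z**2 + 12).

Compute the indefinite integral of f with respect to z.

For F(z) to be correct the identity F'(z) - f(z) = 0 must hold.
Check: d/dz[(log(2*z**4 + z**2 + 6) + 8*cos(2*z))/4] = (-16*z**4*sin(2*z) + 4*z**3 - 8*z**2*sin(2*z) + z - 48*sin(2*z))/(4*z**4 + 2*z**2 + 12) = f(z).

F(z) = (log(2*z**4 + z**2 + 6) + 8*cos(2*z))/4 + C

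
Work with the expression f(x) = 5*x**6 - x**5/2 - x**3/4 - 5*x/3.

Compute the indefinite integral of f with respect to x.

F(x) = 5*x**7/7 - x**6/12 - x**4/16 - 5*x**2/6 + C

The integrand splits into summands that can be handled one at a time.
Check: d/dx[5*x**7/7 - x**6/12 - x**4/16 - 5*x**2/6] = 5*x**6 - x**5/2 - x**3/4 - 5*x/3 = f(x).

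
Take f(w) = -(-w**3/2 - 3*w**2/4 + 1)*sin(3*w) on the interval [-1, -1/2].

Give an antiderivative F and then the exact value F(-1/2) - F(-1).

Check any antiderivative F(w) by computing F'(w) and comparing it with f(w).
F(w) = -w**3*cos(3*w)/6 + w**2*sin(3*w)/6 - w**2*cos(3*w)/4 + w*sin(3*w)/6 + w*cos(3*w)/9 - sin(3*w)/27 + 7*cos(3*w)/18 is an antiderivative of f.
Check: d/dw[-w**3*cos(3*w)/6 + w**2*sin(3*w)/6 - w**2*cos(3*w)/4 + w*sin(3*w)/6 + w*cos(3*w)/9 - sin(3*w)/27 + 7*cos(3*w)/18] = w**3*sin(3*w)/2 + 3*w**2*sin(3*w)/4 - sin(3*w), which equals f(w).
F(-1/2) = 7*cos(3/2)/24 + 17*sin(3/2)/216; F(-1) = 7*cos(3)/36 + sin(3)/27.
Integral = F(-1/2) - F(-1) = -sin(3)/27 + 7*cos(3/2)/24 + 17*sin(3/2)/216 - 7*cos(3)/36.

Antiderivative: F(w) = -w**3*cos(3*w)/6 + w**2*sin(3*w)/6 - w**2*cos(3*w)/4 + w*sin(3*w)/6 + w*cos(3*w)/9 - sin(3*w)/27 + 7*cos(3*w)/18; value = -sin(3)/27 + 7*cos(3/2)/24 + 17*sin(3/2)/216 - 7*cos(3)/36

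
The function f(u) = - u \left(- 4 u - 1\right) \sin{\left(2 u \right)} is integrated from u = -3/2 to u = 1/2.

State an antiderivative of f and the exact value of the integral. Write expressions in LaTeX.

Whatever form F(u) takes, F'(u) = f(u) is non-negotiable.
F(u) = - 2 u^{2} \cos{\left(2 u \right)} + 2 u \sin{\left(2 u \right)} - \frac{u \cos{\left(2 u \right)}}{2} + \frac{\sin{\left(2 u \right)}}{4} + \cos{\left(2 u \right)} is an antiderivative of f.
Check: d/du[- 2 u^{2} \cos{\left(2 u \right)} + 2 u \sin{\left(2 u \right)} - \frac{u \cos{\left(2 u \right)}}{2} + \frac{\sin{\left(2 u \right)}}{4} + \cos{\left(2 u \right)}] = 4 u^{2} \sin{\left(2 u \right)} + u \sin{\left(2 u \right)}, which equals f(u).
F(1/2) = \frac{\cos{\left(1 \right)}}{4} + \frac{5 \sin{\left(1 \right)}}{4}; F(-3/2) = \frac{11 \sin{\left(3 \right)}}{4} - \frac{11 \cos{\left(3 \right)}}{4}.
Integral = F(1/2) - F(-3/2) = \frac{11 \cos{\left(3 \right)}}{4} - \frac{11 \sin{\left(3 \right)}}{4} + \frac{\cos{\left(1 \right)}}{4} + \frac{5 \sin{\left(1 \right)}}{4}.

Antiderivative: F(u) = - 2 u^{2} \cos{\left(2 u \right)} + 2 u \sin{\left(2 u \right)} - \frac{u \cos{\left(2 u \right)}}{2} + \frac{\sin{\left(2 u \right)}}{4} + \cos{\left(2 u \right)}; value = \frac{11 \cos{\left(3 \right)}}{4} - \frac{11 \sin{\left(3 \right)}}{4} + \frac{\cos{\left(1 \right)}}{4} + \frac{5 \sin{\left(1 \right)}}{4}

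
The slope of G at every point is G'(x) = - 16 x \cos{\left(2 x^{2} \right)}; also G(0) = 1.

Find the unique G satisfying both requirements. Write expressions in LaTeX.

G(x) = 1 - 4 \sin{\left(2 x^{2} \right)}

The substitution u = 2 x^{2} works: G'(x) is exactly (dG/du)*(du/dx) for that inner function.
A general antiderivative is - 4 \sin{\left(2 x^{2} \right)} + C.
The condition gives C = 1 - (0) = 1.
So G(x) = 1 - 4 \sin{\left(2 x^{2} \right)}.
Check: d/dx[1 - 4 \sin{\left(2 x^{2} \right)}] = - 16 x \cos{\left(2 x^{2} \right)} = G'(x).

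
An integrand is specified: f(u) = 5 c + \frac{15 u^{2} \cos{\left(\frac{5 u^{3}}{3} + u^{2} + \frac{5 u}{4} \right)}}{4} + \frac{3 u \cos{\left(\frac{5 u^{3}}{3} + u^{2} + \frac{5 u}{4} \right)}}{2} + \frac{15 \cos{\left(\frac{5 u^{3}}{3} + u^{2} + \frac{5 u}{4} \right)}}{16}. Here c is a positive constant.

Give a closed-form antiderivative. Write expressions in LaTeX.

The integrand splits into summands that can be handled one at a time.
Check: d/du[5 c u + \frac{3 \sin{\left(\frac{5 u^{3}}{3} + u^{2} + \frac{5 u}{4} \right)}}{4}] = 5 c + \frac{15 u^{2} \cos{\left(\frac{5 u^{3}}{3} + u^{2} + \frac{5 u}{4} \right)}}{4} + \frac{3 u \cos{\left(\frac{5 u^{3}}{3} + u^{2} + \frac{5 u}{4} \right)}}{2} + \frac{15 \cos{\left(\frac{5 u^{3}}{3} + u^{2} + \frac{5 u}{4} \right)}}{16} = f(u).

An antiderivative is F(u) = 5 c u + \frac{3 \sin{\left(\frac{5 u^{3}}{3} + u^{2} + \frac{5 u}{4} \right)}}{4}.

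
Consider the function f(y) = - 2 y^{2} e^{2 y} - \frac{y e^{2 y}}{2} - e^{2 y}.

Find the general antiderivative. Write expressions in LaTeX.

f has the shape u'v + uv' for u = - y^{2} + \frac{3 y}{4} - \frac{7}{8} and v = e^{2 y} — it is the derivative of the product u*v.
Check: d/dy[- y^{2} e^{2 y} + \frac{3 y e^{2 y}}{4} - \frac{7 e^{2 y}}{8}] = - 2 y^{2} e^{2 y} - \frac{y e^{2 y}}{2} - e^{2 y} = f(y).

F(y) = - y^{2} e^{2 y} + \frac{3 y e^{2 y}}{4} - \frac{7 e^{2 y}}{8} + C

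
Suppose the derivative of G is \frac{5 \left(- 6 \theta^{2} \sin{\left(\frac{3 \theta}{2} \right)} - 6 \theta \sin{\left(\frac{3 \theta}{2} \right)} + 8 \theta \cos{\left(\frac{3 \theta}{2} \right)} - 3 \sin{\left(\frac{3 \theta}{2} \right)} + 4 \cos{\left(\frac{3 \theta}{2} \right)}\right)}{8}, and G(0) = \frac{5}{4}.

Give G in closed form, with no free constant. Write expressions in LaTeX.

Recognize the product-rule pattern: G'(\theta) = u'v + uv' with u = \frac{5 \theta^{2}}{2} + \frac{5 \theta}{2} + \frac{5}{4}, v = \cos{\left(\frac{3 \theta}{2} \right)}, so integration by parts undoes it.
A general antiderivative is - \frac{5 \left(- \theta^{2} - \theta - \frac{1}{2}\right) \cos{\left(\frac{3 \theta}{2} \right)}}{2} + C.
The condition gives C = \frac{5}{4} - (\frac{5}{4}) = 0.
So G(\theta) = \frac{5 \theta^{2} \cos{\left(\frac{3 \theta}{2} \right)}}{2} + \frac{5 \theta \cos{\left(\frac{3 \theta}{2} \right)}}{2} + \frac{5 \cos{\left(\frac{3 \theta}{2} \right)}}{4}.
Check: d/d\theta[\frac{5 \theta^{2} \cos{\left(\frac{3 \theta}{2} \right)}}{2} + \frac{5 \theta \cos{\left(\frac{3 \theta}{2} \right)}}{2} + \frac{5 \cos{\left(\frac{3 \theta}{2} \right)}}{4}] = - \frac{15 \theta^{2} \sin{\left(\frac{3 \theta}{2} \right)}}{4} - \frac{15 \theta \sin{\left(\frac{3 \theta}{2} \right)}}{4} + 5 \theta \cos{\left(\frac{3 \theta}{2} \right)} - \frac{15 \sin{\left(\frac{3 \theta}{2} \right)}}{8} + \frac{5 \cos{\left(\frac{3 \theta}{2} \right)}}{2}, which equals G'(\theta).

G(\theta) = \frac{5 \theta^{2} \cos{\left(\frac{3 \theta}{2} \right)}}{2} + \frac{5 \theta \cos{\left(\frac{3 \theta}{2} \right)}}{2} + \frac{5 \cos{\left(\frac{3 \theta}{2} \right)}}{4}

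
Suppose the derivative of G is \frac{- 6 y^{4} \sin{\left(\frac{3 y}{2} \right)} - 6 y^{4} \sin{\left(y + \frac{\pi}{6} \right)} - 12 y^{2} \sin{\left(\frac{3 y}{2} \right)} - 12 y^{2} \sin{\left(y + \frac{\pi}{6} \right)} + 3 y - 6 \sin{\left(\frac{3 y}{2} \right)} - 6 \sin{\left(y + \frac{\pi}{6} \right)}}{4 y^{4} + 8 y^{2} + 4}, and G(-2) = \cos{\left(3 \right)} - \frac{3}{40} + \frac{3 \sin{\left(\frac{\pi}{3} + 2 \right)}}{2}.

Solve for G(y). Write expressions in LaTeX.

G(y) = \frac{8 y^{2} \cos{\left(\frac{3 y}{2} \right)} + 12 y^{2} \cos{\left(y + \frac{\pi}{6} \right)} + 8 \cos{\left(\frac{3 y}{2} \right)} + 12 \cos{\left(y + \frac{\pi}{6} \right)} - 3}{8 \left(y^{2} + 1\right)}

For G(y) to be correct, d/dy[G] must agree with the stated G'(y) identically.
A general antiderivative is \cos{\left(\frac{3 y}{2} \right)} + \frac{3 \cos{\left(y + \frac{\pi}{6} \right)}}{2} - \frac{3}{4 \left(2 y^{2} + 2\right)} + C.
The condition gives C = \cos{\left(3 \right)} - \frac{3}{40} + \frac{3 \sin{\left(\frac{\pi}{3} + 2 \right)}}{2} - (\cos{\left(3 \right)} - \frac{3}{40} + \frac{3 \sin{\left(\frac{\pi}{3} + 2 \right)}}{2}) = 0.
So G(y) = \frac{8 y^{2} \cos{\left(\frac{3 y}{2} \right)} + 12 y^{2} \cos{\left(y + \frac{\pi}{6} \right)} + 8 \cos{\left(\frac{3 y}{2} \right)} + 12 \cos{\left(y + \frac{\pi}{6} \right)} - 3}{8 \left(y^{2} + 1\right)}.
Check: d/dy[\frac{8 y^{2} \cos{\left(\frac{3 y}{2} \right)} + 12 y^{2} \cos{\left(y + \frac{\pi}{6} \right)} + 8 \cos{\left(\frac{3 y}{2} \right)} + 12 \cos{\left(y + \frac{\pi}{6} \right)} - 3}{8 \left(y^{2} + 1\right)}] = \frac{- 6 y^{4} \sin{\left(\frac{3 y}{2} \right)} - 6 y^{4} \sin{\left(y + \frac{\pi}{6} \right)} - 12 y^{2} \sin{\left(\frac{3 y}{2} \right)} - 12 y^{2} \sin{\left(y + \frac{\pi}{6} \right)} + 3 y - 6 \sin{\left(\frac{3 y}{2} \right)} - 6 \sin{\left(y + \frac{\pi}{6} \right)}}{4 y^{4} + 8 y^{2} + 4} = G'(y).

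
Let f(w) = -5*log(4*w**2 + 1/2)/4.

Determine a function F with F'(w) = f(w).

Since d/dw undoes antidifferentiation here, F'(w) = f(w) is required of F(w).
Check: d/dw[5*(-2*w*log(4*w**2 + 1/2) + 4*w - sqrt(2)*atan(2*sqrt(2)*w))/8] = -5*log(4*w**2 + 1/2)/4 = f(w).

An antiderivative is F(w) = 5*(-2*w*log(4*w**2 + 1/2) + 4*w - sqrt(2)*atan(2*sqrt(2)*w))/8.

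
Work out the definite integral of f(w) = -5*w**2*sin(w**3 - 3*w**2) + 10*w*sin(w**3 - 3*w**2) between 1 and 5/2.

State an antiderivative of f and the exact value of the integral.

The substitution u = w**3 - 3*w**2 works: f is exactly (dF/du)*(du/dw) for that inner function.
F(w) = 5*cos(w**3 - 3*w**2)/3 is an antiderivative of f.
Check: d/dw[5*cos(w**3 - 3*w**2)/3] = -5*w**2*sin(w**3 - 3*w**2) + 10*w*sin(w**3 - 3*w**2) = f(w).
F(5/2) = 5*cos(25/8)/3; F(1) = 5*cos(2)/3.
Integral = F(5/2) - F(1) = 5*cos(25/8)/3 - 5*cos(2)/3.

Antiderivative: F(w) = 5*cos(w**3 - 3*w**2)/3; value = 5*cos(25/8)/3 - 5*cos(2)/3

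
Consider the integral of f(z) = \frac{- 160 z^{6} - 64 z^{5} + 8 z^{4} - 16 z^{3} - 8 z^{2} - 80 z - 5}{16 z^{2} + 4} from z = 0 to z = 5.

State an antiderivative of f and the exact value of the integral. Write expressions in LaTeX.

For F(z) to be correct the identity F'(z) - f(z) = 0 must hold.
F(z) = - 2 z^{5} - z^{4} + z^{3} - \frac{5 z}{4} - \frac{5 \log{\left(2 z^{2} + \frac{1}{2} \right)}}{2} is an antiderivative of f.
Check: d/dz[- 2 z^{5} - z^{4} + z^{3} - \frac{5 z}{4} - \frac{5 \log{\left(2 z^{2} + \frac{1}{2} \right)}}{2}] = \frac{- 160 z^{6} - 64 z^{5} + 8 z^{4} - 16 z^{3} - 8 z^{2} - 80 z - 5}{16 z^{2} + 4} = f(z).
F(5) = - \frac{27025}{4} - \frac{5 \log{\left(\frac{101}{2} \right)}}{2}; F(0) = \frac{5 \log{\left(2 \right)}}{2}.
Integral = F(5) - F(0) = - \frac{27025}{4} - \frac{5 \log{\left(\frac{101}{2} \right)}}{2} - \frac{5 \log{\left(2 \right)}}{2}.

Antiderivative: F(z) = - 2 z^{5} - z^{4} + z^{3} - \frac{5 z}{4} - \frac{5 \log{\left(2 z^{2} + \frac{1}{2} \right)}}{2}; value = - \frac{27025}{4} - \frac{5 \log{\left(\frac{101}{2} \right)}}{2} - \frac{5 \log{\left(2 \right)}}{2}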